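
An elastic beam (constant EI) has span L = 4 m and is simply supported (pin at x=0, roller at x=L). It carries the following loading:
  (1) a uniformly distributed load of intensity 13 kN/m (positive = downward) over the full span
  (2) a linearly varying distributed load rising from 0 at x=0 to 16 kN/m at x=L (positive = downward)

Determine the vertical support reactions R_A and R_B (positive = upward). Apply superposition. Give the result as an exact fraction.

R_A = 110/3 kN, R_B = 142/3 kN

Load 1 — uniform load w=13 kN/m over full span:
  R_A = wL/2 = 13·4/2 = 26 kN
  R_B = wL/2 = 13·4/2 = 26 kN
Load 2 — triangular load w₀=16 kN/m (0→w₀ over full span):
  R_A = w₀L/6 = 16·4/6 = 32/3 kN
  R_B = w₀L/3 = 16·4/3 = 64/3 kN
Superposition: R_A = 110/3 kN, R_B = 142/3 kN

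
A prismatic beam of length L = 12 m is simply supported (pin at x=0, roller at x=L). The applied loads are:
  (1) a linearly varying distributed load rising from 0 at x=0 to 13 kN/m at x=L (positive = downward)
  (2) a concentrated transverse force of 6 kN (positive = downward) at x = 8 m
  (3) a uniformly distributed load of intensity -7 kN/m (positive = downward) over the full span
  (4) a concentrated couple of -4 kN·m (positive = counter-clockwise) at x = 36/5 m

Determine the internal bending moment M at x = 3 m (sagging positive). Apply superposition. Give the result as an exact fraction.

Load 1 — triangular load w₀=13 kN/m (0→w₀ over full span):
  M_1 = w₀Lx/6 - w₀x³/(6L) = 13·12·3/6 - 13·3³/(6·12) = 585/8 kN·m
Load 2 — point force P=6 kN at a=8 m (b=L-a=4):
  M_2 = Pbx/L  [x≤a] = 6·4·3/12 = 6 kN·m
Load 3 — uniform load w=-7 kN/m over full span:
  M_3 = wx(L-x)/2 = (-7)·3·(12-3)/2 = -189/2 kN·m
Load 4 — applied couple M₀=-4 kN·m at a=36/5 m (b=L-a=24/5):
  M_4 = M₀x/L  [x≤a] = (-4)·3/12 = -1 kN·m
Superposition: M = Σ M_i = -131/8 kN·m ≈ -16.375000 kN·m

M(3) = -131/8 kN·m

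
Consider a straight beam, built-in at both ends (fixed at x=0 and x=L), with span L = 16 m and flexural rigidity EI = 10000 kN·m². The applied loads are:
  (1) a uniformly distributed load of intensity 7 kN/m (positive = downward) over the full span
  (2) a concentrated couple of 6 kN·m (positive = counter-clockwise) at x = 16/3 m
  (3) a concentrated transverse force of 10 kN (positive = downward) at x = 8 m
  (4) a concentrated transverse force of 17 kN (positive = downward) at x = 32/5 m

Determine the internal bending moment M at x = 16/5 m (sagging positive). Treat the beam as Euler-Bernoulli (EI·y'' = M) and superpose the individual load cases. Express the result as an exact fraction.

M(16/5) = -23044/1875 kN·m

Load 1 — uniform load w=7 kN/m over full span:
  M_1 = wLx/2 - wL²/12 - wx²/2 = 7·16·(16/5)/2 - 7·16²/12 - 7·(16/5)²/2 = -448/75 kN·m
Load 2 — applied couple M₀=6 kN·m at a=16/3 m (b=L-a=32/3):
  M_2 = R_Ax - M_A  [x≤a] with R_A=1/2, M_A=0 = (1/2)·(16/5) - 0 = 8/5 kN·m
Load 3 — point force P=10 kN at a=8 m (b=L-a=8):
  M_3 = Pb²(3a+b)x/L³ - Pab²/L²  [x≤a] = 10·8²·(3·8+8)·(16/5)/16³ - 10·8·8²/16² = -4 kN·m
Load 4 — point force P=17 kN at a=32/5 m (b=L-a=48/5):
  M_4 = Pb²(3a+b)x/L³ - Pab²/L²  [x≤a] = 17·(48/5)²·(3·(32/5)+(48/5))·(16/5)/16³ - 17·(32/5)·(48/5)²/16² = -2448/625 kN·m
Superposition: M = Σ M_i = -23044/1875 kN·m ≈ -12.290133 kN·m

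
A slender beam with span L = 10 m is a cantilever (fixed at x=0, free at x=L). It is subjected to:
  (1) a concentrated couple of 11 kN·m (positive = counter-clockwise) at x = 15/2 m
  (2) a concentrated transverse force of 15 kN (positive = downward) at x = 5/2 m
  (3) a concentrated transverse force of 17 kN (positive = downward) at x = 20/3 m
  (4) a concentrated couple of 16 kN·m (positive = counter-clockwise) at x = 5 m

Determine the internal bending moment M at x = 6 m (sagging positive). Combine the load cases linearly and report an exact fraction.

Load 1 — applied couple M₀=11 kN·m at a=15/2 m (b=L-a=5/2):
  M_1 = M₀  [x≤a] = 11 = 11 kN·m
Load 2 — point force P=15 kN at a=5/2 m (b=L-a=15/2):
  M_2 = 0  [x>a] = 0 kN·m
Load 3 — point force P=17 kN at a=20/3 m (b=L-a=10/3):
  M_3 = -P(a-x)  [x≤a] = -17·((20/3)-6) = -34/3 kN·m
Load 4 — applied couple M₀=16 kN·m at a=5 m (b=L-a=5):
  M_4 = 0  [x>a] = 0 kN·m
Superposition: M = Σ M_i = -1/3 kN·m ≈ -0.333333 kN·m

M(6) = -1/3 kN·m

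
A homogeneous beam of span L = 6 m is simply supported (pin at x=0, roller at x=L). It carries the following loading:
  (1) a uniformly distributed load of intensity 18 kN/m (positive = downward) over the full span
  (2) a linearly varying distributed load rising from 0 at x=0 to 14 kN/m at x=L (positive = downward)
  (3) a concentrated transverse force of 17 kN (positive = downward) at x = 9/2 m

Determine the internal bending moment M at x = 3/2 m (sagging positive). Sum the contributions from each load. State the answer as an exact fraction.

M(3/2) = 1389/16 kN·m

Load 1 — uniform load w=18 kN/m over full span:
  M_1 = wx(L-x)/2 = 18·(3/2)·(6-(3/2))/2 = 243/4 kN·m
Load 2 — triangular load w₀=14 kN/m (0→w₀ over full span):
  M_2 = w₀Lx/6 - w₀x³/(6L) = 14·6·(3/2)/6 - 14·(3/2)³/(6·6) = 315/16 kN·m
Load 3 — point force P=17 kN at a=9/2 m (b=L-a=3/2):
  M_3 = Pbx/L  [x≤a] = 17·(3/2)·(3/2)/6 = 51/8 kN·m
Superposition: M = Σ M_i = 1389/16 kN·m ≈ 86.812500 kN·m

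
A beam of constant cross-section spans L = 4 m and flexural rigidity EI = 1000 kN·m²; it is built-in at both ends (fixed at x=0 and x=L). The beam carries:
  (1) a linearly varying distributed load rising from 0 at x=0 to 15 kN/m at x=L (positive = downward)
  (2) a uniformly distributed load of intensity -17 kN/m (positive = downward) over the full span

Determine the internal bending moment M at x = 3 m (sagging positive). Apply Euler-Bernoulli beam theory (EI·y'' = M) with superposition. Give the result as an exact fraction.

M(3) = -17/24 kN·m

Load 1 — triangular load w₀=15 kN/m (0→w₀ over full span):
  M_1 = 3w₀Lx/20 - w₀L²/30 - w₀x³/(6L) = 3·15·4·3/20 - 15·4²/30 - 15·3³/(6·4) = 17/8 kN·m
Load 2 — uniform load w=-17 kN/m over full span:
  M_2 = wLx/2 - wL²/12 - wx²/2 = (-17)·4·3/2 - (-17)·4²/12 - (-17)·3²/2 = -17/6 kN·m
Superposition: M = Σ M_i = -17/24 kN·m ≈ -0.708333 kN·m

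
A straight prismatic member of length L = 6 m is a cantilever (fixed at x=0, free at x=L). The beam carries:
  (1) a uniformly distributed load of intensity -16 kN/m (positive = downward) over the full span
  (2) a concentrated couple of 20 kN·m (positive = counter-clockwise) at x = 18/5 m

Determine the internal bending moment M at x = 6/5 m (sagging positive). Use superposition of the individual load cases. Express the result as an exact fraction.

M(6/5) = 5108/25 kN·m

Load 1 — uniform load w=-16 kN/m over full span:
  M_1 = -w(L-x)²/2 = -(-16)·(6-(6/5))²/2 = 4608/25 kN·m
Load 2 — applied couple M₀=20 kN·m at a=18/5 m (b=L-a=12/5):
  M_2 = M₀  [x≤a] = 20 = 20 kN·m
Superposition: M = Σ M_i = 5108/25 kN·m ≈ 204.320000 kN·m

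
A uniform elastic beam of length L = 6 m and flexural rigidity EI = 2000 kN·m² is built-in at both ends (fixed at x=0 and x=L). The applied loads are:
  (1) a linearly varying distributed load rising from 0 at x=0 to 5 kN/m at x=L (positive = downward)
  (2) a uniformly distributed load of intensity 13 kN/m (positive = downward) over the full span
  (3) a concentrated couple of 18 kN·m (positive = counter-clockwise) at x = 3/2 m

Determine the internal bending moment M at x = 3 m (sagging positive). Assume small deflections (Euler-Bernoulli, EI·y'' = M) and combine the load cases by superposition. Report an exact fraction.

Load 1 — triangular load w₀=5 kN/m (0→w₀ over full span):
  M_1 = 3w₀Lx/20 - w₀L²/30 - w₀x³/(6L) = 3·5·6·3/20 - 5·6²/30 - 5·3³/(6·6) = 15/4 kN·m
Load 2 — uniform load w=13 kN/m over full span:
  M_2 = wLx/2 - wL²/12 - wx²/2 = 13·6·3/2 - 13·6²/12 - 13·3²/2 = 39/2 kN·m
Load 3 — applied couple M₀=18 kN·m at a=3/2 m (b=L-a=9/2):
  M_3 = R_Ax - M_A - M₀  [x>a] with R_A=27/8, M_A=-27/8 = (27/8)·3 - (-27/8) - 18 = -9/2 kN·m
Superposition: M = Σ M_i = 75/4 kN·m ≈ 18.750000 kN·m

M(3) = 75/4 kN·m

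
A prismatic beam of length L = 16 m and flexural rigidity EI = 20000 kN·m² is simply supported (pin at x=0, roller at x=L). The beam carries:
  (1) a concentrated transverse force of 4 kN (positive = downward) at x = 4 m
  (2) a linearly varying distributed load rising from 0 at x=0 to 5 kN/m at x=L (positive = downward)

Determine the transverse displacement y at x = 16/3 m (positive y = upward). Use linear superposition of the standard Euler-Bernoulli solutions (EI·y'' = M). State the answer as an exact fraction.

y(16/3) = -46072/455625 m

Load 1 — point force P=4 kN at a=4 m (b=L-a=12):
  y_1 = -Pa(L-x)(2Lx-a²-x²)/(6LEI)  [x>a] = -4·4·(16-(16/3))·(2·16·(16/3)-4²-(16/3)²)/(6·16·20000) = -568/50625 m
Load 2 — triangular load w₀=5 kN/m (0→w₀ over full span):
  y_2 = -w₀x(7L⁴-10L²x²+3x⁴)/(360LEI) = -5·(16/3)·(7·16⁴-10·16²·(16/3)²+3·(16/3)⁴)/(360·16·20000) = -8192/91125 m
Superposition: y = Σ y_i = -46072/455625 m ≈ -0.101118 m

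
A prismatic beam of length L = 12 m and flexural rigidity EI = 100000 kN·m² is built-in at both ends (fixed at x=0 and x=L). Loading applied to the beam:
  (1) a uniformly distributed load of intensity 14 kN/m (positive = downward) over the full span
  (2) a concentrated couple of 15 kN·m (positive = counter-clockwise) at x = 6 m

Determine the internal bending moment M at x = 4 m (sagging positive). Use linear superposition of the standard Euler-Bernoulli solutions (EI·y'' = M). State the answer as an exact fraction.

Load 1 — uniform load w=14 kN/m over full span:
  M_1 = wLx/2 - wL²/12 - wx²/2 = 14·12·4/2 - 14·12²/12 - 14·4²/2 = 56 kN·m
Load 2 — applied couple M₀=15 kN·m at a=6 m (b=L-a=6):
  M_2 = R_Ax - M_A  [x≤a] with R_A=15/8, M_A=15/4 = (15/8)·4 - (15/4) = 15/4 kN·m
Superposition: M = Σ M_i = 239/4 kN·m ≈ 59.750000 kN·m

M(4) = 239/4 kN·m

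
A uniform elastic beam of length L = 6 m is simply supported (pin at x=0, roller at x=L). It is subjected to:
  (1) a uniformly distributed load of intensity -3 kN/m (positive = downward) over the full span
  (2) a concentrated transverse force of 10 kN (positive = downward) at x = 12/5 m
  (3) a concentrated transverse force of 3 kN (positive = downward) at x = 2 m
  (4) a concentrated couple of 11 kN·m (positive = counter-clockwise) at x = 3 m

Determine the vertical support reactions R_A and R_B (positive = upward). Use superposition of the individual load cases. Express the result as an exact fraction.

R_A = 5/6 kN, R_B = -35/6 kN

Load 1 — uniform load w=-3 kN/m over full span:
  R_A = wL/2 = (-3)·6/2 = -9 kN
  R_B = wL/2 = (-3)·6/2 = -9 kN
Load 2 — point force P=10 kN at a=12/5 m (b=L-a=18/5):
  R_A = Pb/L = 10·(18/5)/6 = 6 kN
  R_B = Pa/L = 10·(12/5)/6 = 4 kN
Load 3 — point force P=3 kN at a=2 m (b=L-a=4):
  R_A = Pb/L = 3·4/6 = 2 kN
  R_B = Pa/L = 3·2/6 = 1 kN
Load 4 — applied couple M₀=11 kN·m at a=3 m (b=L-a=3):
  R_A = M₀/L = 11/6 kN
  R_B = -M₀/L = -11/6 kN
Superposition: R_A = 5/6 kN, R_B = -35/6 kN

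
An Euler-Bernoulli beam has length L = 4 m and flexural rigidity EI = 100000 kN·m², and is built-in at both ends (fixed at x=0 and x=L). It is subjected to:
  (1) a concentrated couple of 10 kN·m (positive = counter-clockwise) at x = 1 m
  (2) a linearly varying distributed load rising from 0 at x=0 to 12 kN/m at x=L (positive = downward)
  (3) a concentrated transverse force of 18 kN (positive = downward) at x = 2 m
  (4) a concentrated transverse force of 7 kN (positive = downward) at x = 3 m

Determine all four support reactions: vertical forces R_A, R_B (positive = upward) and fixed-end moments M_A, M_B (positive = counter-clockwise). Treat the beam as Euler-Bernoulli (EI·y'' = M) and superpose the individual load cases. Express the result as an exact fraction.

Load 1 — applied couple M₀=10 kN·m at a=1 m (b=L-a=3):
  R_A = 6M₀ab/L³ = 6·10·1·3/4³ = 45/16 kN
  M_A = M₀b(2a-b)/L² = 10·3·(2·1-3)/4² = -15/8 kN·m
  R_B = -6M₀ab/L³ = -6·10·1·3/4³ = -45/16 kN
  M_B = M₀a(2b-a)/L² = 10·1·(2·3-1)/4² = 25/8 kN·m
Load 2 — triangular load w₀=12 kN/m (0→w₀ over full span):
  R_A = 3w₀L/20 = 3·12·4/20 = 36/5 kN
  M_A = w₀L²/30 = 12·4²/30 = 32/5 kN·m
  R_B = 7w₀L/20 = 7·12·4/20 = 84/5 kN
  M_B = -w₀L²/20 = -12·4²/20 = -48/5 kN·m
Load 3 — point force P=18 kN at a=2 m (b=L-a=2):
  R_A = Pb²(3a+b)/L³ = 18·2²·(3·2+2)/4³ = 9 kN
  M_A = Pab²/L² = 18·2·2²/4² = 9 kN·m
  R_B = Pa²(a+3b)/L³ = 18·2²·(2+3·2)/4³ = 9 kN
  M_B = -Pa²b/L² = -18·2²·2/4² = -9 kN·m
Load 4 — point force P=7 kN at a=3 m (b=L-a=1):
  R_A = Pb²(3a+b)/L³ = 7·1²·(3·3+1)/4³ = 35/32 kN
  M_A = Pab²/L² = 7·3·1²/4² = 21/16 kN·m
  R_B = Pa²(a+3b)/L³ = 7·3²·(3+3·1)/4³ = 189/32 kN
  M_B = -Pa²b/L² = -7·3²·1/4² = -63/16 kN·m
Superposition: R_A = 3217/160 kN, M_A = 1187/80 kN·m, R_B = 4623/160 kN, M_B = -1553/80 kN·m

R_A = 3217/160 kN, M_A = 1187/80 kN·m, R_B = 4623/160 kN, M_B = -1553/80 kN·m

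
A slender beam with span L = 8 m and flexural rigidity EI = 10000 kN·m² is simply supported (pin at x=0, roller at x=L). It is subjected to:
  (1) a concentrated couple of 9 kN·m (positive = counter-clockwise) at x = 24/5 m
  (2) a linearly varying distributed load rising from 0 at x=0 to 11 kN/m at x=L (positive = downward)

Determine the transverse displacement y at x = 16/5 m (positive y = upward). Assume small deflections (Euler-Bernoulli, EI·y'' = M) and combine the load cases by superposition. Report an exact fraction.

y(16/5) = -843764/29296875 m

Load 1 — applied couple M₀=9 kN·m at a=24/5 m (b=L-a=16/5):
  y_1 = (M₀x³/(6L)+C₁x)/EI  [x≤a] with C₁=M₀(3b²-L²)/(6L)=-156/25 = (9·(16/5)³/(6·8)+(-156/25)·(16/5))/10000 = -108/78125 m
Load 2 — triangular load w₀=11 kN/m (0→w₀ over full span):
  y_2 = -w₀x(7L⁴-10L²x²+3x⁴)/(360LEI) = -11·(16/5)·(7·8⁴-10·8²·(16/5)²+3·(16/5)⁴)/(360·8·10000) = -803264/29296875 m
Superposition: y = Σ y_i = -843764/29296875 m ≈ -0.028800 m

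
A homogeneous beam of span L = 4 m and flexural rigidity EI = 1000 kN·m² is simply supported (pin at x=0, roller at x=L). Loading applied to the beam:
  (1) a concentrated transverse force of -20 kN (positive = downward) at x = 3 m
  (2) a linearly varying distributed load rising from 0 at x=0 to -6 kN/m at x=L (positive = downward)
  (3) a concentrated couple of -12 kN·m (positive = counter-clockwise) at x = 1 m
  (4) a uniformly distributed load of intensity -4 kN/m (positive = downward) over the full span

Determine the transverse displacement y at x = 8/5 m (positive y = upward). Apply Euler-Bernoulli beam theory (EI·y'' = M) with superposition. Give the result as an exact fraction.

Load 1 — point force P=-20 kN at a=3 m (b=L-a=1):
  y_1 = -Pbx(L²-b²-x²)/(6LEI)  [x≤a] = -(-20)·1·(8/5)·(4²-1²-(8/5)²)/(6·4·1000) = 311/18750 m
Load 2 — triangular load w₀=-6 kN/m (0→w₀ over full span):
  y_2 = -w₀x(7L⁴-10L²x²+3x⁴)/(360LEI) = -(-6)·(8/5)·(7·4⁴-10·4²·(8/5)²+3·(8/5)⁴)/(360·4·1000) = 18256/1953125 m
Load 3 — applied couple M₀=-12 kN·m at a=1 m (b=L-a=3):
  y_3 = (M₀x³/(6L)-M₀(x-a)²/2+C₁x)/EI  [x>a] with C₁=M₀(3b²-L²)/(6L)=-11/2 = ((-12)·(8/5)³/(6·4)-(-12)·((8/5)-1)²/2+(-11/2)·(8/5))/1000 = -543/62500 m
Load 4 — uniform load w=-4 kN/m over full span:
  y_4 = -wx(L³-2Lx²+x³)/(24EI) = -(-4)·(8/5)·(4³-2·4·(8/5)²+(8/5)³)/(24·1000) = 992/78125 m
Superposition: y = Σ y_i = 701797/23437500 m ≈ 0.029943 m

y(8/5) = 701797/23437500 m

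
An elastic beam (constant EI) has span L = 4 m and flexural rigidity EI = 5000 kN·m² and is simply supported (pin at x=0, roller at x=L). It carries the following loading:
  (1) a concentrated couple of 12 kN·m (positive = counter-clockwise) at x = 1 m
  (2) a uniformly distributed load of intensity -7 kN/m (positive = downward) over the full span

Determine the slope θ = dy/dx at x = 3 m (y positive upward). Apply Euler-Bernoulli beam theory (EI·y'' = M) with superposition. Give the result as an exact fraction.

Load 1 — applied couple M₀=12 kN·m at a=1 m (b=L-a=3):
  θ_1 = (M₀x²/(2L)-M₀(x-a)+C₁)/EI  [x>a] with C₁=M₀(3b²-L²)/(6L)=11/2 = (12·3²/(2·4)-12·(3-1)+(11/2))/5000 = -1/1000 rad
Load 2 — uniform load w=-7 kN/m over full span:
  θ_2 = -w(L³-6Lx²+4x³)/(24EI) = -(-7)·(4³-6·4·3²+4·3³)/(24·5000) = -77/30000 rad
Superposition: θ = Σ θ_i = -107/30000 rad ≈ -0.003567 rad

θ(3) = -107/30000 rad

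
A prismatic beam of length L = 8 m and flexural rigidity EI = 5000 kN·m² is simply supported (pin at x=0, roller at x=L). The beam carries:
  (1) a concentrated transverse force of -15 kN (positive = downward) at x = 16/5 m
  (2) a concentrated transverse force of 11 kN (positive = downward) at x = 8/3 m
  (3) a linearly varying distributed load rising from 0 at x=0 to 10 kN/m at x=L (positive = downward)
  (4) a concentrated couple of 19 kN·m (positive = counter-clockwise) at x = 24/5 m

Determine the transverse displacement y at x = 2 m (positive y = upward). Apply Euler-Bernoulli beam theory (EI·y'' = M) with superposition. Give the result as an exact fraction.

y(2) = -138593/4050000 m

Load 1 — point force P=-15 kN at a=16/5 m (b=L-a=24/5):
  y_1 = -Pbx(L²-b²-x²)/(6LEI)  [x≤a] = -(-15)·(24/5)·2·(8²-(24/5)²-2²)/(6·8·5000) = 693/31250 m
Load 2 — point force P=11 kN at a=8/3 m (b=L-a=16/3):
  y_2 = -Pbx(L²-b²-x²)/(6LEI)  [x≤a] = -11·(16/3)·2·(8²-(16/3)²-2²)/(6·8·5000) = -781/50625 m
Load 3 — triangular load w₀=10 kN/m (0→w₀ over full span):
  y_3 = -w₀x(7L⁴-10L²x²+3x⁴)/(360LEI) = -10·2·(7·8⁴-10·8²·2²+3·2⁴)/(360·8·5000) = -109/3000 m
Load 4 — applied couple M₀=19 kN·m at a=24/5 m (b=L-a=16/5):
  y_4 = (M₀x³/(6L)+C₁x)/EI  [x≤a] with C₁=M₀(3b²-L²)/(6L)=-988/75 = (19·2³/(6·8)+(-988/75)·2)/5000 = -1159/250000 m
Superposition: y = Σ y_i = -138593/4050000 m ≈ -0.034220 m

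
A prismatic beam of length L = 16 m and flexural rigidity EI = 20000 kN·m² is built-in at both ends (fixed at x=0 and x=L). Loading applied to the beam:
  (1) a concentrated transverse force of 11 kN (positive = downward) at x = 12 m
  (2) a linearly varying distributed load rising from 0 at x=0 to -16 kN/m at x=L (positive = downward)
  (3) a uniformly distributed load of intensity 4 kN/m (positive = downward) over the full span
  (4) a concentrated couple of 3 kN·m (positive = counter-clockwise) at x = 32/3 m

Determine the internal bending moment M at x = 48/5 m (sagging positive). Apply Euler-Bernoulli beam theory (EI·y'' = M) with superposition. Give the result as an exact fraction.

Load 1 — point force P=11 kN at a=12 m (b=L-a=4):
  M_1 = Pb²(3a+b)x/L³ - Pab²/L²  [x≤a] = 11·4²·(3·12+4)·(48/5)/16³ - 11·12·4²/16² = 33/4 kN·m
Load 2 — triangular load w₀=-16 kN/m (0→w₀ over full span):
  M_2 = 3w₀Lx/20 - w₀L²/30 - w₀x³/(6L) = 3·(-16)·16·(48/5)/20 - (-16)·16²/30 - (-16)·(48/5)³/(6·16) = -31744/375 kN·m
Load 3 — uniform load w=4 kN/m over full span:
  M_3 = wLx/2 - wL²/12 - wx²/2 = 4·16·(48/5)/2 - 4·16²/12 - 4·(48/5)²/2 = 2816/75 kN·m
Load 4 — applied couple M₀=3 kN·m at a=32/3 m (b=L-a=16/3):
  M_4 = R_Ax - M_A  [x≤a] with R_A=1/4, M_A=1 = (1/4)·(48/5) - 1 = 7/5 kN·m
Superposition: M = Σ M_i = -18727/500 kN·m ≈ -37.454000 kN·m

M(48/5) = -18727/500 kN·m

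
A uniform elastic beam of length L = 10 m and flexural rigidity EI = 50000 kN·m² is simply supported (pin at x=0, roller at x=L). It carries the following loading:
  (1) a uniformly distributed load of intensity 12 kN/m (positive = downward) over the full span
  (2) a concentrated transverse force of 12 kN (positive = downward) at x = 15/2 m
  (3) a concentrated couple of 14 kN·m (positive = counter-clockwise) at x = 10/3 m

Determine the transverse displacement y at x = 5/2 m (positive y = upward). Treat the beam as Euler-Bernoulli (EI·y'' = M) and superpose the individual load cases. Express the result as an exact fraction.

Load 1 — uniform load w=12 kN/m over full span:
  y_1 = -wx(L³-2Lx²+x³)/(24EI) = -12·(5/2)·(10³-2·10·(5/2)²+(5/2)³)/(24·50000) = -57/2560 m
Load 2 — point force P=12 kN at a=15/2 m (b=L-a=5/2):
  y_2 = -Pbx(L²-b²-x²)/(6LEI)  [x≤a] = -12·(5/2)·(5/2)·(10²-(5/2)²-(5/2)²)/(6·10·50000) = -7/3200 m
Load 3 — applied couple M₀=14 kN·m at a=10/3 m (b=L-a=20/3):
  y_3 = (M₀x³/(6L)+C₁x)/EI  [x≤a] with C₁=M₀(3b²-L²)/(6L)=70/9 = (14·(5/2)³/(6·10)+(70/9)·(5/2))/50000 = 133/288000 m
Superposition: y = Σ y_i = -13819/576000 m ≈ -0.023991 m

y(5/2) = -13819/576000 m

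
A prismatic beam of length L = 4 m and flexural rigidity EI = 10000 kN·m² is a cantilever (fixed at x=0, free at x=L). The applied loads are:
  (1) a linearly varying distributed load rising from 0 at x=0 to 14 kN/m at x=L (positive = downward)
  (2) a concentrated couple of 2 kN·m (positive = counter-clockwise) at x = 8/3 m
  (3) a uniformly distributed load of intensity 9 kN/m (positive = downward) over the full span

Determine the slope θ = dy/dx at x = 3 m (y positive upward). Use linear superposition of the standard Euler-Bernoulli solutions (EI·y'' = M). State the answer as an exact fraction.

Load 1 — triangular load w₀=14 kN/m (0→w₀ over full span):
  θ_1 = (w₀Lx²/4-w₀L²x/3-w₀x⁴/(24L))/EI = (14·4·3²/4-14·4²·3/3-14·3⁴/(24·4))/10000 = -1757/160000 rad
Load 2 — applied couple M₀=2 kN·m at a=8/3 m (b=L-a=4/3):
  θ_2 = M₀a/EI  [x>a] = 2·(8/3)/10000 = 1/1875 rad
Load 3 — uniform load w=9 kN/m over full span:
  θ_3 = -wx(x²-3Lx+3L²)/(6EI) = -9·3·(3²-3·4·3+3·4²)/(6·10000) = -189/20000 rad
Superposition: θ = Σ θ_i = -9551/480000 rad ≈ -0.019898 rad

θ(3) = -9551/480000 rad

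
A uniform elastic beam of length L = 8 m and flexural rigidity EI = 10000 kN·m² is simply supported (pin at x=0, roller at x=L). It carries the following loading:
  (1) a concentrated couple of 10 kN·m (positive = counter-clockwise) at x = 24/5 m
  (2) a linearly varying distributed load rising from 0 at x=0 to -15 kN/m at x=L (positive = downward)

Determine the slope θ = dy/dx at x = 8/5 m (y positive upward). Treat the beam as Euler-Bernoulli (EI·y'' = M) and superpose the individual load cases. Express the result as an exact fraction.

Load 1 — applied couple M₀=10 kN·m at a=24/5 m (b=L-a=16/5):
  θ_1 = (M₀x²/(2L)+C₁)/EI  [x≤a] with C₁=M₀(3b²-L²)/(6L)=-104/15 = (10·(8/5)²/(2·8)+(-104/15))/10000 = -1/1875 rad
Load 2 — triangular load w₀=-15 kN/m (0→w₀ over full span):
  θ_2 = -w₀(7L⁴-30L²x²+15x⁴)/(360LEI) = -(-15)·(7·8⁴-30·8²·(8/5)²+15·(8/5)⁴)/(360·8·10000) = 2912/234375 rad
Superposition: θ = Σ θ_i = 929/78125 rad ≈ 0.011891 rad

θ(8/5) = 929/78125 rad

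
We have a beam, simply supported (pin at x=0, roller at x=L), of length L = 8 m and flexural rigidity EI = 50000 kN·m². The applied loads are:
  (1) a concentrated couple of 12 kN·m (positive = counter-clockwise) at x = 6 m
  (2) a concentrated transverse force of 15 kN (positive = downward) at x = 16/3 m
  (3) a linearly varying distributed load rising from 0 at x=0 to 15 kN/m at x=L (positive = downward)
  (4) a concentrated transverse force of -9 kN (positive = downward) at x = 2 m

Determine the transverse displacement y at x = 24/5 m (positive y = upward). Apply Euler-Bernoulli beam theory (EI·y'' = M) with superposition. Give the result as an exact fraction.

y(24/5) = -876109/87890625 m

Load 1 — applied couple M₀=12 kN·m at a=6 m (b=L-a=2):
  y_1 = (M₀x³/(6L)+C₁x)/EI  [x≤a] with C₁=M₀(3b²-L²)/(6L)=-13 = (12·(24/5)³/(6·8)+(-13)·(24/5))/50000 = -543/781250 m
Load 2 — point force P=15 kN at a=16/3 m (b=L-a=8/3):
  y_2 = -Pbx(L²-b²-x²)/(6LEI)  [x≤a] = -15·(8/3)·(24/5)·(8²-(8/3)²-(24/5)²)/(6·8·50000) = -1904/703125 m
Load 3 — triangular load w₀=15 kN/m (0→w₀ over full span):
  y_3 = -w₀x(7L⁴-10L²x²+3x⁴)/(360LEI) = -15·(24/5)·(7·8⁴-10·8²·(24/5)²+3·(24/5)⁴)/(360·8·50000) = -75776/9765625 m
Load 4 — point force P=-9 kN at a=2 m (b=L-a=6):
  y_4 = -Pa(L-x)(2Lx-a²-x²)/(6LEI)  [x>a] = -(-9)·2·(8-(24/5))·(2·8·(24/5)-2²-(24/5)²)/(6·8·50000) = 933/781250 m
Superposition: y = Σ y_i = -876109/87890625 m ≈ -0.009968 m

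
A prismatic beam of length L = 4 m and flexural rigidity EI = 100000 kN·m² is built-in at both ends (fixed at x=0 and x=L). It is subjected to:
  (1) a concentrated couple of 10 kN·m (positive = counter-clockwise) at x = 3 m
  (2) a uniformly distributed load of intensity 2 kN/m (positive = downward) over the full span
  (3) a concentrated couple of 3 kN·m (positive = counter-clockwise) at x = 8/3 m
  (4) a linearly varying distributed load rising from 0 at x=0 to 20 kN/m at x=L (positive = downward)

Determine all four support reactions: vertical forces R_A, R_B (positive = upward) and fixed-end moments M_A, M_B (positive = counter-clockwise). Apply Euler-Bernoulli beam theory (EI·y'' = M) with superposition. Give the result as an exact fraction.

Load 1 — applied couple M₀=10 kN·m at a=3 m (b=L-a=1):
  R_A = 6M₀ab/L³ = 6·10·3·1/4³ = 45/16 kN
  M_A = M₀b(2a-b)/L² = 10·1·(2·3-1)/4² = 25/8 kN·m
  R_B = -6M₀ab/L³ = -6·10·3·1/4³ = -45/16 kN
  M_B = M₀a(2b-a)/L² = 10·3·(2·1-3)/4² = -15/8 kN·m
Load 2 — uniform load w=2 kN/m over full span:
  R_A = wL/2 = 2·4/2 = 4 kN
  M_A = wL²/12 = 2·4²/12 = 8/3 kN·m
  R_B = wL/2 = 2·4/2 = 4 kN
  M_B = -wL²/12 = -2·4²/12 = -8/3 kN·m
Load 3 — applied couple M₀=3 kN·m at a=8/3 m (b=L-a=4/3):
  R_A = 6M₀ab/L³ = 6·3·(8/3)·(4/3)/4³ = 1 kN
  M_A = M₀b(2a-b)/L² = 3·(4/3)·(2·(8/3)-(4/3))/4² = 1 kN·m
  R_B = -6M₀ab/L³ = -6·3·(8/3)·(4/3)/4³ = -1 kN
  M_B = M₀a(2b-a)/L² = 3·(8/3)·(2·(4/3)-(8/3))/4² = 0 kN·m
Load 4 — triangular load w₀=20 kN/m (0→w₀ over full span):
  R_A = 3w₀L/20 = 3·20·4/20 = 12 kN
  M_A = w₀L²/30 = 20·4²/30 = 32/3 kN·m
  R_B = 7w₀L/20 = 7·20·4/20 = 28 kN
  M_B = -w₀L²/20 = -20·4²/20 = -16 kN·m
Superposition: R_A = 317/16 kN, M_A = 419/24 kN·m, R_B = 451/16 kN, M_B = -493/24 kN·m

R_A = 317/16 kN, M_A = 419/24 kN·m, R_B = 451/16 kN, M_B = -493/24 kN·m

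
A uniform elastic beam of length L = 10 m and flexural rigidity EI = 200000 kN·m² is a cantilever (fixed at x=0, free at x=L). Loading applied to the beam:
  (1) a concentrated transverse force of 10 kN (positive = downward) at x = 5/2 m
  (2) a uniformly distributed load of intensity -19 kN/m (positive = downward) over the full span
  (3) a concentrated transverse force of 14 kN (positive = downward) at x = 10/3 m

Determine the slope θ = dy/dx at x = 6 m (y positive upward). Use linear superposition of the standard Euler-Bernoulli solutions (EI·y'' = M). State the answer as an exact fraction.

Load 1 — point force P=10 kN at a=5/2 m (b=L-a=15/2):
  θ_1 = -Pa²/(2EI)  [x>a] = -10·(5/2)²/(2·200000) = -1/6400 rad
Load 2 — uniform load w=-19 kN/m over full span:
  θ_2 = -wx(x²-3Lx+3L²)/(6EI) = -(-19)·6·(6²-3·10·6+3·10²)/(6·200000) = 741/50000 rad
Load 3 — point force P=14 kN at a=10/3 m (b=L-a=20/3):
  θ_3 = -Pa²/(2EI)  [x>a] = -14·(10/3)²/(2·200000) = -7/18000 rad
Superposition: θ = Σ θ_i = 102779/7200000 rad ≈ 0.014275 rad

θ(6) = 102779/7200000 rad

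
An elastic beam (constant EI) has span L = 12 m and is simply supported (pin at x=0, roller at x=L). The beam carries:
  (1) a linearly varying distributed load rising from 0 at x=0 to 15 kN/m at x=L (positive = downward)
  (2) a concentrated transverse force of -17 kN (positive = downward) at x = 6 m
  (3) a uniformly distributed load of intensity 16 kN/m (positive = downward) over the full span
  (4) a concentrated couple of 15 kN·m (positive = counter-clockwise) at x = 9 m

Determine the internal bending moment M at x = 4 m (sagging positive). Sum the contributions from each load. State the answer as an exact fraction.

Load 1 — triangular load w₀=15 kN/m (0→w₀ over full span):
  M_1 = w₀Lx/6 - w₀x³/(6L) = 15·12·4/6 - 15·4³/(6·12) = 320/3 kN·m
Load 2 — point force P=-17 kN at a=6 m (b=L-a=6):
  M_2 = Pbx/L  [x≤a] = (-17)·6·4/12 = -34 kN·m
Load 3 — uniform load w=16 kN/m over full span:
  M_3 = wx(L-x)/2 = 16·4·(12-4)/2 = 256 kN·m
Load 4 — applied couple M₀=15 kN·m at a=9 m (b=L-a=3):
  M_4 = M₀x/L  [x≤a] = 15·4/12 = 5 kN·m
Superposition: M = Σ M_i = 1001/3 kN·m ≈ 333.666667 kN·m

M(4) = 1001/3 kN·m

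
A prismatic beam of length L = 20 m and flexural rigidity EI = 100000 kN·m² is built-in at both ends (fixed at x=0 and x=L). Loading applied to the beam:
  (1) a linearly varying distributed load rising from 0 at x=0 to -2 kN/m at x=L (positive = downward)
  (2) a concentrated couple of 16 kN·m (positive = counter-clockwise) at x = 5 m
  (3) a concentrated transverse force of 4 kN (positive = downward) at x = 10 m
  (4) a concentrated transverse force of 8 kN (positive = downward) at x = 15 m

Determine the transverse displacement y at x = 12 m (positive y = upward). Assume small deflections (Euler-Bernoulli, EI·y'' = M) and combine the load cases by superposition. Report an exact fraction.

y(12) = 2873/1875000 m

Load 1 — triangular load w₀=-2 kN/m (0→w₀ over full span):
  y_1 = -w₀x²(L-x)²(x+2L)/(120LEI) = -(-2)·12²·(20-12)²·(12+2·20)/(120·20·100000) = 312/78125 m
Load 2 — applied couple M₀=16 kN·m at a=5 m (b=L-a=15):
  y_2 = (R_Ax³/6 - M_Ax²/2 - M₀(x-a)²/2)/EI  [x>a] with R_A=9/10, M_A=-3 = ((9/10)·12³/6 - (-3)·12²/2 - 16·(12-5)²/2)/100000 = 13/15625 m
Load 3 — point force P=4 kN at a=10 m (b=L-a=10):
  y_3 = -Pa²(L-x)²(3bL-(3b+a)(L-x))/(6L³EI)  [x>a] = -4·10²·(20-12)²·(3·10·20-(3·10+10)·(20-12))/(6·20³·100000) = -14/9375 m
Load 4 — point force P=8 kN at a=15 m (b=L-a=5):
  y_4 = -Pb²x²(3aL-(3a+b)x)/(6L³EI)  [x≤a] = -8·5²·12²·(3·15·20-(3·15+5)·12)/(6·20³·100000) = -9/5000 m
Superposition: y = Σ y_i = 2873/1875000 m ≈ 0.001532 m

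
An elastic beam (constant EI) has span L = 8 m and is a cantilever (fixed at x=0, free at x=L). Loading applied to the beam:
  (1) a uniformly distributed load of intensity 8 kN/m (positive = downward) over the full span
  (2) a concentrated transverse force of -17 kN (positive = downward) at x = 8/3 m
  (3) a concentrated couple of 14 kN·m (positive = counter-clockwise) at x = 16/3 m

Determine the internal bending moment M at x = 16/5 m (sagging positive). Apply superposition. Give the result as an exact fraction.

M(16/5) = -1954/25 kN·m

Load 1 — uniform load w=8 kN/m over full span:
  M_1 = -w(L-x)²/2 = -8·(8-(16/5))²/2 = -2304/25 kN·m
Load 2 — point force P=-17 kN at a=8/3 m (b=L-a=16/3):
  M_2 = 0  [x>a] = 0 kN·m
Load 3 — applied couple M₀=14 kN·m at a=16/3 m (b=L-a=8/3):
  M_3 = M₀  [x≤a] = 14 = 14 kN·m
Superposition: M = Σ M_i = -1954/25 kN·m ≈ -78.160000 kN·m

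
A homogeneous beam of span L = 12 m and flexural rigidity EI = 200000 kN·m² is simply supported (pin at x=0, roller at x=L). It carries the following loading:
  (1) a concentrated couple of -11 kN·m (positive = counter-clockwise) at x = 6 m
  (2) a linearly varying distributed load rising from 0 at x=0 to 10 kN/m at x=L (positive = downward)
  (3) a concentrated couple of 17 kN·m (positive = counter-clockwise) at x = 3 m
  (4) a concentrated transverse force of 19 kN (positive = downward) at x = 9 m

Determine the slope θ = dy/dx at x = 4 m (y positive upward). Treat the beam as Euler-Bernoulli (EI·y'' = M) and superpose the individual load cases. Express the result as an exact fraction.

θ(4) = -2141/1800000 rad

Load 1 — applied couple M₀=-11 kN·m at a=6 m (b=L-a=6):
  θ_1 = (M₀x²/(2L)+C₁)/EI  [x≤a] with C₁=M₀(3b²-L²)/(6L)=11/2 = ((-11)·4²/(2·12)+(11/2))/200000 = -11/1200000 rad
Load 2 — triangular load w₀=10 kN/m (0→w₀ over full span):
  θ_2 = -w₀(7L⁴-30L²x²+15x⁴)/(360LEI) = -10·(7·12⁴-30·12²·4²+15·4⁴)/(360·12·200000) = -26/28125 rad
Load 3 — applied couple M₀=17 kN·m at a=3 m (b=L-a=9):
  θ_3 = (M₀x²/(2L)-M₀(x-a)+C₁)/EI  [x>a] with C₁=M₀(3b²-L²)/(6L)=187/8 = (17·4²/(2·12)-17·(4-3)+(187/8))/200000 = 17/192000 rad
Load 4 — point force P=19 kN at a=9 m (b=L-a=3):
  θ_4 = -Pb(L²-b²-3x²)/(6LEI)  [x≤a] = -19·3·(12²-3²-3·4²)/(6·12·200000) = -551/1600000 rad
Superposition: θ = Σ θ_i = -2141/1800000 rad ≈ -0.001189 rad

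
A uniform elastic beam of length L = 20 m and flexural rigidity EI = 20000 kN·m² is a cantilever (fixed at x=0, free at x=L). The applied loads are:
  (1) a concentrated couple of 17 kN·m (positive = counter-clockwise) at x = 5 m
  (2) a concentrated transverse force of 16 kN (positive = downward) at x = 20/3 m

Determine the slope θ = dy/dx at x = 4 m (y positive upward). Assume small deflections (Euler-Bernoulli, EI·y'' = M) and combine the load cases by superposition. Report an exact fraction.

Load 1 — applied couple M₀=17 kN·m at a=5 m (b=L-a=15):
  θ_1 = M₀x/EI  [x≤a] = 17·4/20000 = 17/5000 rad
Load 2 — point force P=16 kN at a=20/3 m (b=L-a=40/3):
  θ_2 = -Px(2a-x)/(2EI)  [x≤a] = -16·4·(2·(20/3)-4)/(2·20000) = -28/1875 rad
Superposition: θ = Σ θ_i = -173/15000 rad ≈ -0.011533 rad

θ(4) = -173/15000 rad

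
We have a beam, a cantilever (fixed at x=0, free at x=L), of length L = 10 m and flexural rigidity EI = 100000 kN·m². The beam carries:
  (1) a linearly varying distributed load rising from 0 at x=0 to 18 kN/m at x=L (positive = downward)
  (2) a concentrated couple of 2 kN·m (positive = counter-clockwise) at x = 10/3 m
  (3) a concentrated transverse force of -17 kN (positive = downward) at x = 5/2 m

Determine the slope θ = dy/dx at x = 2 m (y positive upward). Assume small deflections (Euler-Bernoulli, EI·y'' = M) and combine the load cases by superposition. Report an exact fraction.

Load 1 — triangular load w₀=18 kN/m (0→w₀ over full span):
  θ_1 = (w₀Lx²/4-w₀L²x/3-w₀x⁴/(24L))/EI = (18·10·2²/4-18·10²·2/3-18·2⁴/(24·10))/100000 = -2553/250000 rad
Load 2 — applied couple M₀=2 kN·m at a=10/3 m (b=L-a=20/3):
  θ_2 = M₀x/EI  [x≤a] = 2·2/100000 = 1/25000 rad
Load 3 — point force P=-17 kN at a=5/2 m (b=L-a=15/2):
  θ_3 = -Px(2a-x)/(2EI)  [x≤a] = -(-17)·2·(2·(5/2)-2)/(2·100000) = 51/100000 rad
Superposition: θ = Σ θ_i = -4831/500000 rad ≈ -0.009662 rad

θ(2) = -4831/500000 rad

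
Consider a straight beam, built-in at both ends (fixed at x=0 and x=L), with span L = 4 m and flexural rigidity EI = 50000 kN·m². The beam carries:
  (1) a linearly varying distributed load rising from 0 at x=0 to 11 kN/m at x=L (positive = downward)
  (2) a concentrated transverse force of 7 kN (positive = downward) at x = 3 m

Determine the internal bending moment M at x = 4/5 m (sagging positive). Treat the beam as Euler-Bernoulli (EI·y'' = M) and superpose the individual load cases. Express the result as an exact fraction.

Load 1 — triangular load w₀=11 kN/m (0→w₀ over full span):
  M_1 = 3w₀Lx/20 - w₀L²/30 - w₀x³/(6L) = 3·11·4·(4/5)/20 - 11·4²/30 - 11·(4/5)³/(6·4) = -308/375 kN·m
Load 2 — point force P=7 kN at a=3 m (b=L-a=1):
  M_2 = Pb²(3a+b)x/L³ - Pab²/L²  [x≤a] = 7·1²·(3·3+1)·(4/5)/4³ - 7·3·1²/4² = -7/16 kN·m
Superposition: M = Σ M_i = -7553/6000 kN·m ≈ -1.258833 kN·m

M(4/5) = -7553/6000 kN·m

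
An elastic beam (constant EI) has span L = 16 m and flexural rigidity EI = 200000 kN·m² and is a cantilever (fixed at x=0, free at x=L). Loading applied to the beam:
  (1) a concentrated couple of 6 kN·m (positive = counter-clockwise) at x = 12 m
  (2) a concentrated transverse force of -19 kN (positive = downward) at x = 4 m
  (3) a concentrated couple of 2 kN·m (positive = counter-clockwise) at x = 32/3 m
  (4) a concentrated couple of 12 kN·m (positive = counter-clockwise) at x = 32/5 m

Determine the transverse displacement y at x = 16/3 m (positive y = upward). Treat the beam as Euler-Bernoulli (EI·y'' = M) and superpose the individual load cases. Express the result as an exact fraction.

Load 1 — applied couple M₀=6 kN·m at a=12 m (b=L-a=4):
  y_1 = M₀x²/(2EI)  [x≤a] = 6·(16/3)²/(2·200000) = 4/9375 m
Load 2 — point force P=-19 kN at a=4 m (b=L-a=12):
  y_2 = -Pa²(3x-a)/(6EI)  [x>a] = -(-19)·4²·(3·(16/3)-4)/(6·200000) = 19/6250 m
Load 3 — applied couple M₀=2 kN·m at a=32/3 m (b=L-a=16/3):
  y_3 = M₀x²/(2EI)  [x≤a] = 2·(16/3)²/(2·200000) = 4/28125 m
Load 4 — applied couple M₀=12 kN·m at a=32/5 m (b=L-a=48/5):
  y_4 = M₀x²/(2EI)  [x≤a] = 12·(16/3)²/(2·200000) = 8/9375 m
Superposition: y = Σ y_i = 251/56250 m ≈ 0.004462 m

y(16/3) = 251/56250 m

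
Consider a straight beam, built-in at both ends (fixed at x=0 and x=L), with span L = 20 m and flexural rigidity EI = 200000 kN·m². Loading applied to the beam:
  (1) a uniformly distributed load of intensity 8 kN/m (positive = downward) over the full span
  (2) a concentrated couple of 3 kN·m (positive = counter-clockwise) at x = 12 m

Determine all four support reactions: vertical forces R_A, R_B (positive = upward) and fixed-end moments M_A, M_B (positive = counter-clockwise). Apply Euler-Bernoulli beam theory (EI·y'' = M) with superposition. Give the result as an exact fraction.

Load 1 — uniform load w=8 kN/m over full span:
  R_A = wL/2 = 8·20/2 = 80 kN
  M_A = wL²/12 = 8·20²/12 = 800/3 kN·m
  R_B = wL/2 = 8·20/2 = 80 kN
  M_B = -wL²/12 = -8·20²/12 = -800/3 kN·m
Load 2 — applied couple M₀=3 kN·m at a=12 m (b=L-a=8):
  R_A = 6M₀ab/L³ = 6·3·12·8/20³ = 27/125 kN
  M_A = M₀b(2a-b)/L² = 3·8·(2·12-8)/20² = 24/25 kN·m
  R_B = -6M₀ab/L³ = -6·3·12·8/20³ = -27/125 kN
  M_B = M₀a(2b-a)/L² = 3·12·(2·8-12)/20² = 9/25 kN·m
Superposition: R_A = 10027/125 kN, M_A = 20072/75 kN·m, R_B = 9973/125 kN, M_B = -19973/75 kN·m

R_A = 10027/125 kN, M_A = 20072/75 kN·m, R_B = 9973/125 kN, M_B = -19973/75 kN·m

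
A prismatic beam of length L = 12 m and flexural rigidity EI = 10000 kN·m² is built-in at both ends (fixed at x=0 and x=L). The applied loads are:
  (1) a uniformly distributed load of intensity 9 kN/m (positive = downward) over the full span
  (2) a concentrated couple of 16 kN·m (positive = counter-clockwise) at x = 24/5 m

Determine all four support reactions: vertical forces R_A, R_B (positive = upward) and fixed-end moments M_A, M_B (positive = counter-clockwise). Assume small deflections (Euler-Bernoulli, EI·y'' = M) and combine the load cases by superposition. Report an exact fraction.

R_A = 1398/25 kN, M_A = 2748/25 kN·m, R_B = 1302/25 kN, M_B = -2572/25 kN·m

Load 1 — uniform load w=9 kN/m over full span:
  R_A = wL/2 = 9·12/2 = 54 kN
  M_A = wL²/12 = 9·12²/12 = 108 kN·m
  R_B = wL/2 = 9·12/2 = 54 kN
  M_B = -wL²/12 = -9·12²/12 = -108 kN·m
Load 2 — applied couple M₀=16 kN·m at a=24/5 m (b=L-a=36/5):
  R_A = 6M₀ab/L³ = 6·16·(24/5)·(36/5)/12³ = 48/25 kN
  M_A = M₀b(2a-b)/L² = 16·(36/5)·(2·(24/5)-(36/5))/12² = 48/25 kN·m
  R_B = -6M₀ab/L³ = -6·16·(24/5)·(36/5)/12³ = -48/25 kN
  M_B = M₀a(2b-a)/L² = 16·(24/5)·(2·(36/5)-(24/5))/12² = 128/25 kN·m
Superposition: R_A = 1398/25 kN, M_A = 2748/25 kN·m, R_B = 1302/25 kN, M_B = -2572/25 kN·m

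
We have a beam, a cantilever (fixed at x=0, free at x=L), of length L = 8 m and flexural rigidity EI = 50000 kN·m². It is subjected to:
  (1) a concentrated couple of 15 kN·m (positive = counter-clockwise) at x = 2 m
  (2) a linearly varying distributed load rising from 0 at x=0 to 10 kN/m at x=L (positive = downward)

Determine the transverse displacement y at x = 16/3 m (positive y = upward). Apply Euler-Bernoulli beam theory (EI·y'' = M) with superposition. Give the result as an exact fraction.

y(16/3) = -706279/18225000 m

Load 1 — applied couple M₀=15 kN·m at a=2 m (b=L-a=6):
  y_1 = M₀a(2x-a)/(2EI)  [x>a] = 15·2·(2·(16/3)-2)/(2·50000) = 13/5000 m
Load 2 — triangular load w₀=10 kN/m (0→w₀ over full span):
  y_2 = (w₀Lx³/12-w₀L²x²/6-w₀x⁵/(120L))/EI = (10·8·(16/3)³/12-10·8²·(16/3)²/6-10·(16/3)⁵/(120·8))/50000 = -94208/2278125 m
Superposition: y = Σ y_i = -706279/18225000 m ≈ -0.038753 m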